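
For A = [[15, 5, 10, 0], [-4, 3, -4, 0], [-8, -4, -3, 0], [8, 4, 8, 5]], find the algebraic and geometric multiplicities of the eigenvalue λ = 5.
The characteristic polynomial is (x - 5)^4, so the factor x - 5 appears with exponent 4: the algebraic multiplicity is 4.

rank(A - 5I) = 1, so the eigenspace has dimension 4 - 1 = 3: the geometric multiplicity is 3.

Since 3 < 4, A is not diagonalizable.

algebraic multiplicity 4, geometric multiplicity 3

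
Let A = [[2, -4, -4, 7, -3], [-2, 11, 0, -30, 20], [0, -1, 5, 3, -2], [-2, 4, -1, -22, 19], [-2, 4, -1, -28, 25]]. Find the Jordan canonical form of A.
The characteristic polynomial is det(xI - A) = (x - 6)^3(x - 2)(x - 1), so the eigenvalues are 1 (algebraic multiplicity 1), 2 (algebraic multiplicity 1), 6 (algebraic multiplicity 3).

For λ = 1: algebraic multiplicity 1 gives one 1×1 block.

For λ = 2: algebraic multiplicity 1 gives one 1×1 block.

For λ = 6: rank(A - 6I) = 4, rank((A - 6I)^2) = 3, rank((A - 6I)^3) = 2. The eigenspace has dimension 5 - 4 = 1, so there is 1 Jordan block; the rank sequence gives block sizes [3].

Assembling the blocks gives the Jordan form J above.

J = [[1, 0, 0, 0, 0], [0, 2, 0, 0, 0], [0, 0, 6, 1, 0], [0, 0, 0, 6, 1], [0, 0, 0, 0, 6]]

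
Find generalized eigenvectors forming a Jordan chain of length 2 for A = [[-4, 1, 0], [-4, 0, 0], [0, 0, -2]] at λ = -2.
We seek v_1 ∈ ker((A + 2I)^2) \ ker(A + 2I), then set v_{i+1} = (A + 2I) v_i.

One such chain is v_1 = [[0, 1, 1]]^T, v_2 = [[1, 2, 0]]^T. Check: (A + 2I) v_2 = [[0, 0, 0]]^T = 0.

v_1 = [[0, 1, 1]]^T, v_2 = [[1, 2, 0]]^T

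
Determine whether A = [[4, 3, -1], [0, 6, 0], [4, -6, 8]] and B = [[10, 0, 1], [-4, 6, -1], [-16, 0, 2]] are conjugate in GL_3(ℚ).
Yes.

Two matrices over a field are similar if and only if they have the same invariant factors.

Both A and B have characteristic polynomial (x - 6)^3 and minimal polynomial (x - 6)^2. Computing further, both have invariant factors x - 6, (x - 6)^2. Hence A and B are similar.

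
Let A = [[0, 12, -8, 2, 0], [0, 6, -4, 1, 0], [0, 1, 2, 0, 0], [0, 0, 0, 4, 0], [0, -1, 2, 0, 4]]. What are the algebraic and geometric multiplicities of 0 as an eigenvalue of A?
algebraic multiplicity 1, geometric multiplicity 1

The characteristic polynomial is x(x - 4)^4, so the factor x appears with exponent 1: the algebraic multiplicity is 1.

rank(A) = 4, so the eigenspace has dimension 5 - 4 = 1: the geometric multiplicity is 1.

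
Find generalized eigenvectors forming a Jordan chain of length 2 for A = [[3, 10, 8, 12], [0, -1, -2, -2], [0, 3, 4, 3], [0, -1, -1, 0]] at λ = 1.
v_1 = [[-2, 0, 1, 0]]^T, v_2 = [[4, -2, 3, -1]]^T

We seek v_1 ∈ ker((A - I)^2) \ ker(A - I), then set v_{i+1} = (A - I) v_i.

One such chain is v_1 = [[-2, 0, 1, 0]]^T, v_2 = [[4, -2, 3, -1]]^T. Check: (A - I) v_2 = [[0, 0, 0, 0]]^T = 0.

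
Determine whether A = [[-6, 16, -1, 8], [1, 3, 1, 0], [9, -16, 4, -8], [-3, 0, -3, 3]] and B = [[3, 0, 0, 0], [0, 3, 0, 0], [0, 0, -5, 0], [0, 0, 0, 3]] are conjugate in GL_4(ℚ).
Both have characteristic polynomial (x - 3)^3(x + 5), but the minimal polynomial of A is (x - 3)^2(x + 5) while the minimal polynomial of B is (x - 3)(x + 5). The minimal polynomial is a similarity invariant, so A and B are not similar.

No.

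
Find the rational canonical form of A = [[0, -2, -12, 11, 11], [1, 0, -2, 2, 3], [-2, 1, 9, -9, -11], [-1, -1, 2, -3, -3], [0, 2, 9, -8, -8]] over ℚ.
R = [[0, 0, 0, 0, 3], [1, 0, 0, 0, 2], [0, 1, 0, 0, -5], [0, 0, 1, 0, -5], [0, 0, 0, 1, -2]]

The invariant factors of A (the non-unit diagonal entries of the Smith normal form of xI - A over ℚ[x]) are (x + 1)^2(x^3 + 4x - 3), each dividing the next. The characteristic polynomial is their product, (x + 1)^2(x^3 + 4x - 3).

The rational canonical form is the block-diagonal matrix of companion matrices C(f_i):
R = [[0, 0, 0, 0, 3], [1, 0, 0, 0, 2], [0, 1, 0, 0, -5], [0, 0, 1, 0, -5], [0, 0, 0, 1, -2]].

Note the characteristic polynomial does not split into linear factors over ℚ, so A has no Jordan form over ℚ; the rational canonical form exists over any field.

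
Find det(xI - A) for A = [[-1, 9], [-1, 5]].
χ_A(x) = (x - 2)^2

xI - A = [[x + 1, -9], [1, x - 5]].

Expanding det(xI - A) along the first row:
det(xI - A) = + (x + 1)·det([[x - 5]]) - (-9)·det([[1]]).

Evaluating gives χ_A(x) = x^2 - 4x + 4 = (x - 2)^2.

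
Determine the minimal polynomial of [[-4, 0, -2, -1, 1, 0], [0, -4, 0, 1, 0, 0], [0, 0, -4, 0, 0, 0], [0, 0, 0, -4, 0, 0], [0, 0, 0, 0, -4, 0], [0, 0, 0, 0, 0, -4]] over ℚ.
The characteristic polynomial factors as (x + 4)^6. The minimal polynomial is ∏(x - λ)^{k_λ} where k_λ is the size of the largest Jordan block at λ.

For λ = -4: rank(A + 4I) = 2, and the largest Jordan block has size 2 (the smallest k with rank((A + 4I)^k) = rank((A + 4I)^(k+1))).

So m_A(x) = (x + 4)^2.

m_A(x) = (x + 4)^2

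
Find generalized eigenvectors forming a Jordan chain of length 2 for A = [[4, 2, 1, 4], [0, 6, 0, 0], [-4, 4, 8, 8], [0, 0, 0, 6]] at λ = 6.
We seek v_1 ∈ ker((A - 6I)^2) \ ker(A - 6I), then set v_{i+1} = (A - 6I) v_i.

One such chain is v_1 = [[2, 0, 5, 0]]^T, v_2 = [[1, 0, 2, 0]]^T. Check: (A - 6I) v_2 = [[0, 0, 0, 0]]^T = 0.

v_1 = [[2, 0, 5, 0]]^T, v_2 = [[1, 0, 2, 0]]^T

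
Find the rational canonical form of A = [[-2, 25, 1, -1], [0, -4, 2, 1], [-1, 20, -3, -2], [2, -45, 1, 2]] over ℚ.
R = [[0, 0, 0, -16], [1, 0, 0, -28], [0, 1, 0, -18], [0, 0, 1, -7]]

The invariant factors of A (the non-unit diagonal entries of the Smith normal form of xI - A over ℚ[x]) are (x + 1)(x + 4)(x^2 + 2x + 4), each dividing the next. The characteristic polynomial is their product, (x + 1)(x + 4)(x^2 + 2x + 4).

The rational canonical form is the block-diagonal matrix of companion matrices C(f_i):
R = [[0, 0, 0, -16], [1, 0, 0, -28], [0, 1, 0, -18], [0, 0, 1, -7]].

Note the characteristic polynomial does not split into linear factors over ℚ, so A has no Jordan form over ℚ; the rational canonical form exists over any field.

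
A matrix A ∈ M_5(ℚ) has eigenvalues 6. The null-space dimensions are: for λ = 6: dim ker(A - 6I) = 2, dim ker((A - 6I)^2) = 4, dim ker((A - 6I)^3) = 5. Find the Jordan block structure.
λ = 6: successive nullity increments [2, 2, 1] count blocks of size ≥ k; block sizes are [3, 2].

Jordan blocks: (6, 3), (6, 2)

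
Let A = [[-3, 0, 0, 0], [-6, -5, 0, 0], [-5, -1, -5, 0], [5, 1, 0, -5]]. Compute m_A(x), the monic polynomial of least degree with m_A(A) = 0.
The characteristic polynomial factors as (x + 3)(x + 5)^3. The minimal polynomial is ∏(x - λ)^{k_λ} where k_λ is the size of the largest Jordan block at λ.

For λ = -5: rank(A + 5I) = 2, and the largest Jordan block has size 2 (the smallest k with rank((A + 5I)^k) = rank((A + 5I)^(k+1))).
For λ = -3: rank(A + 3I) = 3, and the largest Jordan block has size 1 (the smallest k with rank((A + 3I)^k) = rank((A + 3I)^(k+1))).

So m_A(x) = (x + 3)(x + 5)^2.

m_A(x) = (x + 3)(x + 5)^2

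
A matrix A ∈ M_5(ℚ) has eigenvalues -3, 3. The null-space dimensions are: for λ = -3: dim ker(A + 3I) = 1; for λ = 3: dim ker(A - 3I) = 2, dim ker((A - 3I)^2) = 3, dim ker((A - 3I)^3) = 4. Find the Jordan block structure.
Jordan blocks: (-3, 1), (3, 3), (3, 1)

λ = -3: successive nullity increments [1] count blocks of size ≥ k; block sizes are [1].
λ = 3: successive nullity increments [2, 1, 1] count blocks of size ≥ k; block sizes are [3, 1].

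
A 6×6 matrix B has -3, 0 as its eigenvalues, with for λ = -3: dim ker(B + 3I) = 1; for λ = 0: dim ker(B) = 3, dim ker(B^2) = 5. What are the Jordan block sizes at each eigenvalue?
λ = -3: successive nullity increments [1] count blocks of size ≥ k; block sizes are [1].
λ = 0: successive nullity increments [3, 2] count blocks of size ≥ k; block sizes are [2, 2, 1].

Jordan blocks: (-3, 1), (0, 2), (0, 2), (0, 1)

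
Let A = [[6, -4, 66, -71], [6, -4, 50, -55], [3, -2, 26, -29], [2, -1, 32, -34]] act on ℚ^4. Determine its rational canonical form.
R = [[0, 0, 0, -16], [1, 0, 0, -24], [0, 1, 0, -17], [0, 0, 1, -6]]

The invariant factors of A (the non-unit diagonal entries of the Smith normal form of xI - A over ℚ[x]) are (x^2 + 3x + 4)^2, each dividing the next. The characteristic polynomial is their product, (x^2 + 3x + 4)^2.

The rational canonical form is the block-diagonal matrix of companion matrices C(f_i):
R = [[0, 0, 0, -16], [1, 0, 0, -24], [0, 1, 0, -17], [0, 0, 1, -6]].

Note the characteristic polynomial does not split into linear factors over ℚ, so A has no Jordan form over ℚ; the rational canonical form exists over any field.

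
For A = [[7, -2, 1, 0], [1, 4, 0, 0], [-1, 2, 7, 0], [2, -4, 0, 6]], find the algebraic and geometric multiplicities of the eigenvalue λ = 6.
algebraic multiplicity 4, geometric multiplicity 2

The characteristic polynomial is (x - 6)^4, so the factor x - 6 appears with exponent 4: the algebraic multiplicity is 4.

rank(A - 6I) = 2, so the eigenspace has dimension 4 - 2 = 2: the geometric multiplicity is 2.

Since 2 < 4, A is not diagonalizable.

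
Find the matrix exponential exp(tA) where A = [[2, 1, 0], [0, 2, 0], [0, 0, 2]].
e^{tA} = [[e^{2*t}, t*e^{2*t}, 0], [0, e^{2*t}, 0], [0, 0, e^{2*t}]]

A has Jordan form J = [[2, 1, 0], [0, 2, 0], [0, 0, 2]] with A = PJP^{-1}, so e^{tA} = P e^{tJ} P^{-1}.

For a Jordan block J_k(λ), e^{tJ_k(λ)} = e^{λt} · (I + tN + t^2 N^2/2! + ... + t^{k-1} N^{k-1}/(k-1)!) where N is the nilpotent superdiagonal part.

Assembling the blocks and conjugating back gives the entries of e^{tA} as shown above.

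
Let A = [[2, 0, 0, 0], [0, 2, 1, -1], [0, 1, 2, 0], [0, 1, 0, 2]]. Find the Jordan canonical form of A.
The characteristic polynomial is det(xI - A) = (x - 2)^4, so the eigenvalues are 2 (algebraic multiplicity 4).

For λ = 2: rank(A - 2I) = 2, rank((A - 2I)^2) = 1, rank((A - 2I)^3) = 0. The eigenspace has dimension 4 - 2 = 2, so there are 2 Jordan blocks; the rank sequence gives block sizes [3, 1].

Assembling the blocks gives the Jordan form J above.

J = [[2, 1, 0, 0], [0, 2, 1, 0], [0, 0, 2, 0], [0, 0, 0, 2]]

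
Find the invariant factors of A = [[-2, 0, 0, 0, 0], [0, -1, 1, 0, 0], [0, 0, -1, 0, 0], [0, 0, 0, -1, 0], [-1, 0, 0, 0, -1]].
x + 1, x + 1, (x + 1)^2(x + 2)

The Jordan structure of A has elementary divisors (x + 2), (x + 1)^2, (x + 1), (x + 1). Arranging the block sizes at each eigenvalue in decreasing order and taking row products gives the invariant factors.

Invariant factors (smallest first, each dividing the next): x + 1, x + 1, (x + 1)^2(x + 2).

Check: the last factor (x + 1)^2(x + 2) is the minimal polynomial, and the product (x + 1)^4(x + 2) is the characteristic polynomial.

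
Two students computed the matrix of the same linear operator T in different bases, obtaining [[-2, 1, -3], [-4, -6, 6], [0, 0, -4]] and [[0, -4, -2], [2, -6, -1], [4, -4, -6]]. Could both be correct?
Yes.

Two matrices over a field are similar if and only if they have the same invariant factors.

Both A and B have characteristic polynomial (x + 4)^3 and minimal polynomial (x + 4)^2. Computing further, both have invariant factors x + 4, (x + 4)^2. Hence A and B are similar.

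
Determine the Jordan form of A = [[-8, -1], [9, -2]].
J = [[-5, 1], [0, -5]]

The characteristic polynomial is det(xI - A) = (x + 5)^2, so the eigenvalues are -5 (algebraic multiplicity 2).

For λ = -5: rank(A + 5I) = 1, rank((A + 5I)^2) = 0. The eigenspace has dimension 2 - 1 = 1, so there is 1 Jordan block; the rank sequence gives block sizes [2].

Assembling the blocks gives the Jordan form J above.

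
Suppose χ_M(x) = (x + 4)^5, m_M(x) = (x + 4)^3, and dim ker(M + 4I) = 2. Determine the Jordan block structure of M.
λ = -4: algebraic multiplicity 5 (exponent in χ_M), largest block size 3 (exponent in m_M), 2 blocks (geometric multiplicity). These force block sizes [3, 2].

Jordan blocks: (-4, 3), (-4, 2)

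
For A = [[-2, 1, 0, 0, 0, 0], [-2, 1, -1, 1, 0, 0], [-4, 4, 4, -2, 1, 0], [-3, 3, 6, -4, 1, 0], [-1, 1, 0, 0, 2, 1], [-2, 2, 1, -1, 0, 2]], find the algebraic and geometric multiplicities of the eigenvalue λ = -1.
The characteristic polynomial is (x - 2)^3(x + 1)^3, so the factor x + 1 appears with exponent 3: the algebraic multiplicity is 3.

rank(A + I) = 5, so the eigenspace has dimension 6 - 5 = 1: the geometric multiplicity is 1.

Since 1 < 3, A is not diagonalizable.

algebraic multiplicity 3, geometric multiplicity 1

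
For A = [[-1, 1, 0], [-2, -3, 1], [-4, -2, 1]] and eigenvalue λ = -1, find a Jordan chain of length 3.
We seek v_1 ∈ ker((A + I)^3) \ ker((A + I)^2), then set v_{i+1} = (A + I) v_i.

One such chain is v_1 = [[0, 0, 1]]^T, v_2 = [[0, 1, 2]]^T, v_3 = [[1, 0, 2]]^T. Check: (A + I) v_3 = [[0, 0, 0]]^T = 0.

v_1 = [[0, 0, 1]]^T, v_2 = [[0, 1, 2]]^T, v_3 = [[1, 0, 2]]^T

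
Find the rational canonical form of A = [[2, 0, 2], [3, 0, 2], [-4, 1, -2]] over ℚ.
R = [[0, 0, 2], [1, 0, -2], [0, 1, 0]]

The invariant factors of A (the non-unit diagonal entries of the Smith normal form of xI - A over ℚ[x]) are x^3 + 2x - 2, each dividing the next. The characteristic polynomial is their product, x^3 + 2x - 2.

The rational canonical form is the block-diagonal matrix of companion matrices C(f_i):
R = [[0, 0, 2], [1, 0, -2], [0, 1, 0]].

Note the characteristic polynomial does not split into linear factors over ℚ, so A has no Jordan form over ℚ; the rational canonical form exists over any field.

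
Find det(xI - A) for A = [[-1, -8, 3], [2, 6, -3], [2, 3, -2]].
xI - A = [[x + 1, 8, -3], [-2, x - 6, 3], [-2, -3, x + 2]].

Expanding det(xI - A) along the first row:
det(xI - A) = + (x + 1)·det([[x - 6, 3], [-3, x + 2]]) - (8)·det([[-2, 3], [-2, x + 2]]) + (-3)·det([[-2, x - 6], [-2, -3]]).

Evaluating gives χ_A(x) = x^3 - 3x^2 + 3x - 1 = (x - 1)^3.

χ_A(x) = (x - 1)^3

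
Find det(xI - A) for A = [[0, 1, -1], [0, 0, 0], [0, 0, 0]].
xI - A = [[x, -1, 1], [0, x, 0], [0, 0, x]].

Expanding det(xI - A) along the first row:
det(xI - A) = + (x)·det([[x, 0], [0, x]]) - (-1)·det([[0, 0], [0, x]]) + (1)·det([[0, x], [0, 0]]).

Evaluating gives χ_A(x) = x^3.

χ_A(x) = x^3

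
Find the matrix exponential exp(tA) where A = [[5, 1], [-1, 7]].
e^{tA} = [[(1 - t)*e^{6*t}, t*e^{6*t}], [-t*e^{6*t}, (t + 1)*e^{6*t}]]

A has Jordan form J = [[6, 1], [0, 6]] with A = PJP^{-1}, so e^{tA} = P e^{tJ} P^{-1}.

For a Jordan block J_k(λ), e^{tJ_k(λ)} = e^{λt} · (I + tN + t^2 N^2/2! + ... + t^{k-1} N^{k-1}/(k-1)!) where N is the nilpotent superdiagonal part.

Assembling the blocks and conjugating back gives the entries of e^{tA} as shown above.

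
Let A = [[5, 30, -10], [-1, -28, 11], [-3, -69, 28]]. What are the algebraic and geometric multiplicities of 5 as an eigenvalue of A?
The characteristic polynomial is (x - 5)^2(x + 5), so the factor x - 5 appears with exponent 2: the algebraic multiplicity is 2.

rank(A - 5I) = 2, so the eigenspace has dimension 3 - 2 = 1: the geometric multiplicity is 1.

Since 1 < 2, A is not diagonalizable.

algebraic multiplicity 2, geometric multiplicity 1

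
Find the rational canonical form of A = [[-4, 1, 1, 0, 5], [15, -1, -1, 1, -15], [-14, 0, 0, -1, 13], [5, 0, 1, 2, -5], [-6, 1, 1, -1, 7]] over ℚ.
R = [[0, 0, 0, 0, 3], [1, 0, 0, 0, 5], [0, 1, 0, 0, -11], [0, 0, 1, 0, 0], [0, 0, 0, 1, 4]]

The invariant factors of A (the non-unit diagonal entries of the Smith normal form of xI - A over ℚ[x]) are (x - 3)(x - 1)(x^3 - 3x - 1), each dividing the next. The characteristic polynomial is their product, (x - 3)(x - 1)(x^3 - 3x - 1).

The rational canonical form is the block-diagonal matrix of companion matrices C(f_i):
R = [[0, 0, 0, 0, 3], [1, 0, 0, 0, 5], [0, 1, 0, 0, -11], [0, 0, 1, 0, 0], [0, 0, 0, 1, 4]].

Note the characteristic polynomial does not split into linear factors over ℚ, so A has no Jordan form over ℚ; the rational canonical form exists over any field.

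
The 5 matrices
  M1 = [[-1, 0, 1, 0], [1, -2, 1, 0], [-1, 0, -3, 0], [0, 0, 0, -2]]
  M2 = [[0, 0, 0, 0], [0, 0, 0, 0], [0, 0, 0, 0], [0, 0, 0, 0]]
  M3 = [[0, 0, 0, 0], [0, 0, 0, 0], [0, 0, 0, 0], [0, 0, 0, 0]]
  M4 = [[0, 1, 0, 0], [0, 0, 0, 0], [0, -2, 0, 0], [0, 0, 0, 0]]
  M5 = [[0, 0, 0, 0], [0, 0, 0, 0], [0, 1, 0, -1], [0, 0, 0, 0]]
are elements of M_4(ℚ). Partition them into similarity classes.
Characteristic polynomials: χ_{M1} = (x + 2)^4, χ_{M2} = x^4, χ_{M3} = x^4, χ_{M4} = x^4, χ_{M5} = x^4.

{M1}: invariant factors x + 2, x + 2, (x + 2)^2.

{M2, M3}: invariant factors x, x, x, x.

{M4, M5}: invariant factors x, x, x^2.

Matrices are similar if and only if their invariant-factor lists agree; the partition into similarity classes is {M1}, {M2, M3}, {M4, M5}.

3 classes: {M1}, {M2, M3}, {M4, M5}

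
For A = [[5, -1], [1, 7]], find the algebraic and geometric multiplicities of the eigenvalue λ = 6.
The characteristic polynomial is (x - 6)^2, so the factor x - 6 appears with exponent 2: the algebraic multiplicity is 2.

rank(A - 6I) = 1, so the eigenspace has dimension 2 - 1 = 1: the geometric multiplicity is 1.

Since 1 < 2, A is not diagonalizable.

algebraic multiplicity 2, geometric multiplicity 1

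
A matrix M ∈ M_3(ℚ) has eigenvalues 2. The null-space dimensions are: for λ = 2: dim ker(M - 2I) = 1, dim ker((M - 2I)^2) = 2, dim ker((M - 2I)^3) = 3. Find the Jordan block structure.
λ = 2: successive nullity increments [1, 1, 1] count blocks of size ≥ k; block sizes are [3].

Jordan blocks: (2, 3)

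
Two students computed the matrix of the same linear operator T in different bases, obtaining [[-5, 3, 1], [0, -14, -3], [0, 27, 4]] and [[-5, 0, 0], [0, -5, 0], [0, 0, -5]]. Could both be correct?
Both have characteristic polynomial (x + 5)^3, but the minimal polynomial of A is (x + 5)^2 while the minimal polynomial of B is x + 5. The minimal polynomial is a similarity invariant, so A and B are not similar.

No.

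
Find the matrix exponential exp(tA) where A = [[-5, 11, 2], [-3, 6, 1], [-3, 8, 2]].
A has Jordan form J = [[1, 1, 0], [0, 1, 1], [0, 0, 1]] with A = PJP^{-1}, so e^{tA} = P e^{tJ} P^{-1}.

For a Jordan block J_k(λ), e^{tJ_k(λ)} = e^{λt} · (I + tN + t^2 N^2/2! + ... + t^{k-1} N^{k-1}/(k-1)!) where N is the nilpotent superdiagonal part.

Assembling the blocks and conjugating back gives the entries of e^{tA} as shown above.

e^{tA} = [[(-3*t^2 - 12*t + 2)*e^{t}/2, t*(5*t + 22)*e^{t}/2, t*(t + 4)*e^{t}/2], [-3*t*e^{t}, (5*t + 1)*e^{t}, t*e^{t}], [3*t*(-3*t - 2)*e^{t}/2, t*(15*t + 16)*e^{t}/2, (3*t^2/2 + t + 1)*e^{t}]]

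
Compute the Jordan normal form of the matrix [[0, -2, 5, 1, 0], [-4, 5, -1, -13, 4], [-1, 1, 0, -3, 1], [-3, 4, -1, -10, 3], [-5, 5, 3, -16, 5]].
J = [[0, 1, 0, 0, 0], [0, 0, 1, 0, 0], [0, 0, 0, 0, 0], [0, 0, 0, 0, 1], [0, 0, 0, 0, 0]]

The characteristic polynomial is det(xI - A) = x^5, so the eigenvalues are 0 (algebraic multiplicity 5).

For λ = 0: rank(A) = 3, rank(A^2) = 1, rank(A^3) = 0. The eigenspace has dimension 5 - 3 = 2, so there are 2 Jordan blocks; the rank sequence gives block sizes [3, 2].

Assembling the blocks gives the Jordan form J above.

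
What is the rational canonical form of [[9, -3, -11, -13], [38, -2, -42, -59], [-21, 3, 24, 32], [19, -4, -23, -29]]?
The invariant factors of A (the non-unit diagonal entries of the Smith normal form of xI - A over ℚ[x]) are (x^2 - x + 3)^2, each dividing the next. The characteristic polynomial is their product, (x^2 - x + 3)^2.

The rational canonical form is the block-diagonal matrix of companion matrices C(f_i):
R = [[0, 0, 0, -9], [1, 0, 0, 6], [0, 1, 0, -7], [0, 0, 1, 2]].

Note the characteristic polynomial does not split into linear factors over ℚ, so A has no Jordan form over ℚ; the rational canonical form exists over any field.

R = [[0, 0, 0, -9], [1, 0, 0, 6], [0, 1, 0, -7], [0, 0, 1, 2]]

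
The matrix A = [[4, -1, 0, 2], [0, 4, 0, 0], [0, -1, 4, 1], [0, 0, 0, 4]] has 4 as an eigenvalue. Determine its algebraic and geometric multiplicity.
The characteristic polynomial is (x - 4)^4, so the factor x - 4 appears with exponent 4: the algebraic multiplicity is 4.

rank(A - 4I) = 2, so the eigenspace has dimension 4 - 2 = 2: the geometric multiplicity is 2.

Since 2 < 4, A is not diagonalizable.

algebraic multiplicity 4, geometric multiplicity 2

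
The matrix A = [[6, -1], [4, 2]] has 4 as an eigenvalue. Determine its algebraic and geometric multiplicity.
The characteristic polynomial is (x - 4)^2, so the factor x - 4 appears with exponent 2: the algebraic multiplicity is 2.

rank(A - 4I) = 1, so the eigenspace has dimension 2 - 1 = 1: the geometric multiplicity is 1.

Since 1 < 2, A is not diagonalizable.

algebraic multiplicity 2, geometric multiplicity 1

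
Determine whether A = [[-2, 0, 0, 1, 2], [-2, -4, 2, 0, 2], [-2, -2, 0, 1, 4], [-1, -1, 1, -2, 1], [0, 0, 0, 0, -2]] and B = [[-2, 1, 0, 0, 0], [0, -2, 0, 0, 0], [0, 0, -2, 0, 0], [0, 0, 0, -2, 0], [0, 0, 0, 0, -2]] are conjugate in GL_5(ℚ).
No.

Both have characteristic polynomial (x + 2)^5, but the minimal polynomial of A is (x + 2)^3 while the minimal polynomial of B is (x + 2)^2. The minimal polynomial is a similarity invariant, so A and B are not similar.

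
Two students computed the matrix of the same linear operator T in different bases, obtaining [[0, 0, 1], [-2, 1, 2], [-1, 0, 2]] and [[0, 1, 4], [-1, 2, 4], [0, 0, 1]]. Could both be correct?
Two matrices over a field are similar if and only if they have the same invariant factors.

Both A and B have characteristic polynomial (x - 1)^3 and minimal polynomial (x - 1)^2. Computing further, both have invariant factors x - 1, (x - 1)^2. Hence A and B are similar.

Yes.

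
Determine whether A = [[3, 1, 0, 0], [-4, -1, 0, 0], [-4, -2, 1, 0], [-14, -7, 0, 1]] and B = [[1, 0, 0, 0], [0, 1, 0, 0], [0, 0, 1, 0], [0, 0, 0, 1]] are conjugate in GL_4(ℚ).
No.

Both have characteristic polynomial (x - 1)^4, but the minimal polynomial of A is (x - 1)^2 while the minimal polynomial of B is x - 1. The minimal polynomial is a similarity invariant, so A and B are not similar.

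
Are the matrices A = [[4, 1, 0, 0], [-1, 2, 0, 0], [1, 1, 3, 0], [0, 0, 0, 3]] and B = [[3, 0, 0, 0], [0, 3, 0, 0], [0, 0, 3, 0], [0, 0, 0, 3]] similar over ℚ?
Both have characteristic polynomial (x - 3)^4, but the minimal polynomial of A is (x - 3)^2 while the minimal polynomial of B is x - 3. The minimal polynomial is a similarity invariant, so A and B are not similar.

No.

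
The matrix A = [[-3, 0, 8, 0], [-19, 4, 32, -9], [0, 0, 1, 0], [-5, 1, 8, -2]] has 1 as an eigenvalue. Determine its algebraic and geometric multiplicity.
algebraic multiplicity 3, geometric multiplicity 2

The characteristic polynomial is (x - 1)^3(x + 3), so the factor x - 1 appears with exponent 3: the algebraic multiplicity is 3.

rank(A - I) = 2, so the eigenspace has dimension 4 - 2 = 2: the geometric multiplicity is 2.

Since 2 < 3, A is not diagonalizable.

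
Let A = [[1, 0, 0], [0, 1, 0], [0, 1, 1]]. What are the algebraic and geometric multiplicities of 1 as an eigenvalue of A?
algebraic multiplicity 3, geometric multiplicity 2

The characteristic polynomial is (x - 1)^3, so the factor x - 1 appears with exponent 3: the algebraic multiplicity is 3.

rank(A - I) = 1, so the eigenspace has dimension 3 - 1 = 2: the geometric multiplicity is 2.

Since 2 < 3, A is not diagonalizable.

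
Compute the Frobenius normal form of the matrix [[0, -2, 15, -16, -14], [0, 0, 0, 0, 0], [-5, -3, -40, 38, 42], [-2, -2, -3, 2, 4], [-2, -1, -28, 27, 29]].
The invariant factors of A (the non-unit diagonal entries of the Smith normal form of xI - A over ℚ[x]) are x, x(x - 1)(x + 5)^2, each dividing the next. The characteristic polynomial is their product, x^2(x - 1)(x + 5)^2.

The rational canonical form is the block-diagonal matrix of companion matrices C(f_i):
R = [[0, 0, 0, 0, 0], [0, 0, 0, 0, 0], [0, 1, 0, 0, 25], [0, 0, 1, 0, -15], [0, 0, 0, 1, -9]].

R = [[0, 0, 0, 0, 0], [0, 0, 0, 0, 0], [0, 1, 0, 0, 25], [0, 0, 1, 0, -15], [0, 0, 0, 1, -9]]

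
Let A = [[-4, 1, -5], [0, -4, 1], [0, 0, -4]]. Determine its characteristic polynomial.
xI - A = [[x + 4, -1, 5], [0, x + 4, -1], [0, 0, x + 4]].

Expanding det(xI - A) along the first row:
det(xI - A) = + (x + 4)·det([[x + 4, -1], [0, x + 4]]) - (-1)·det([[0, -1], [0, x + 4]]) + (5)·det([[0, x + 4], [0, 0]]).

Evaluating gives χ_A(x) = x^3 + 12x^2 + 48x + 64 = (x + 4)^3.

χ_A(x) = (x + 4)^3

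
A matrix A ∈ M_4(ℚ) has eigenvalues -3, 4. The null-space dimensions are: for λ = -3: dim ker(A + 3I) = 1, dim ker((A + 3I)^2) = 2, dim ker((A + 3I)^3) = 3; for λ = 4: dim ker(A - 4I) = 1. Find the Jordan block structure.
Jordan blocks: (-3, 3), (4, 1)

λ = -3: successive nullity increments [1, 1, 1] count blocks of size ≥ k; block sizes are [3].
λ = 4: successive nullity increments [1] count blocks of size ≥ k; block sizes are [1].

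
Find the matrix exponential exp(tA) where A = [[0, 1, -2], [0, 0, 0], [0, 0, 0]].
e^{tA} = [[1, t, -2*t], [0, 1, 0], [0, 0, 1]]

A has Jordan form J = [[0, 1, 0], [0, 0, 0], [0, 0, 0]] with A = PJP^{-1}, so e^{tA} = P e^{tJ} P^{-1}.

For a Jordan block J_k(λ), e^{tJ_k(λ)} = e^{λt} · (I + tN + t^2 N^2/2! + ... + t^{k-1} N^{k-1}/(k-1)!) where N is the nilpotent superdiagonal part.

Assembling the blocks and conjugating back gives the entries of e^{tA} as shown above.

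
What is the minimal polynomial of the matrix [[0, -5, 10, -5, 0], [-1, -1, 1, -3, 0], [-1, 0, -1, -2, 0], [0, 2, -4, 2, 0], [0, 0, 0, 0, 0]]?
m_A(x) = x^3

The characteristic polynomial factors as x^5. The minimal polynomial is ∏(x - λ)^{k_λ} where k_λ is the size of the largest Jordan block at λ.

For λ = 0: rank(A) = 2, and the largest Jordan block has size 3 (the smallest k with rank(A^k) = rank(A^(k+1))).

So m_A(x) = x^3.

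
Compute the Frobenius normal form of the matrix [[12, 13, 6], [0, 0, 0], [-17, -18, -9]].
The invariant factors of A (the non-unit diagonal entries of the Smith normal form of xI - A over ℚ[x]) are x(x^2 - 3x - 6), each dividing the next. The characteristic polynomial is their product, x(x^2 - 3x - 6).

The rational canonical form is the block-diagonal matrix of companion matrices C(f_i):
R = [[0, 0, 0], [1, 0, 6], [0, 1, 3]].

Note the characteristic polynomial does not split into linear factors over ℚ, so A has no Jordan form over ℚ; the rational canonical form exists over any field.

R = [[0, 0, 0], [1, 0, 6], [0, 1, 3]]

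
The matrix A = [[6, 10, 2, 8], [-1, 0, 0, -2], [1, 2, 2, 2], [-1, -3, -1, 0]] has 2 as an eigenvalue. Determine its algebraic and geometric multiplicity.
algebraic multiplicity 4, geometric multiplicity 2

The characteristic polynomial is (x - 2)^4, so the factor x - 2 appears with exponent 4: the algebraic multiplicity is 4.

rank(A - 2I) = 2, so the eigenspace has dimension 4 - 2 = 2: the geometric multiplicity is 2.

Since 2 < 4, A is not diagonalizable.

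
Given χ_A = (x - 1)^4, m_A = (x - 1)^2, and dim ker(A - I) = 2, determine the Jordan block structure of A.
Jordan blocks: (1, 2), (1, 2)

λ = 1: algebraic multiplicity 4 (exponent in χ_A), largest block size 2 (exponent in m_A), 2 blocks (geometric multiplicity). These force block sizes [2, 2].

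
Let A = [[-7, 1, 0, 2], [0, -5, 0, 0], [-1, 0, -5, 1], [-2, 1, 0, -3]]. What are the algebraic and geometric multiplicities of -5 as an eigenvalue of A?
algebraic multiplicity 4, geometric multiplicity 2

The characteristic polynomial is (x + 5)^4, so the factor x + 5 appears with exponent 4: the algebraic multiplicity is 4.

rank(A + 5I) = 2, so the eigenspace has dimension 4 - 2 = 2: the geometric multiplicity is 2.

Since 2 < 4, A is not diagonalizable.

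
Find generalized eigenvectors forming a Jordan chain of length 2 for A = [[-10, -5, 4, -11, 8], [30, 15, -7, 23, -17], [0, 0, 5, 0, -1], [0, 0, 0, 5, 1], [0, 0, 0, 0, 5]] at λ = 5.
v_1 = [[1, -5, 0, 1, 0]]^T, v_2 = [[-1, 3, 0, 0, 0]]^T

We seek v_1 ∈ ker((A - 5I)^2) \ ker(A - 5I), then set v_{i+1} = (A - 5I) v_i.

One such chain is v_1 = [[1, -5, 0, 1, 0]]^T, v_2 = [[-1, 3, 0, 0, 0]]^T. Check: (A - 5I) v_2 = [[0, 0, 0, 0, 0]]^T = 0.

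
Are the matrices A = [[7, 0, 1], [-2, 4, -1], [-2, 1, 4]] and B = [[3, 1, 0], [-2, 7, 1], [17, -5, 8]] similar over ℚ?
trace(A) = 15 but trace(B) = 18. The trace is a similarity invariant, so A and B are not similar.

No.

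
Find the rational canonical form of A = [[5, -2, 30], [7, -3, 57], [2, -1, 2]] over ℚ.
The invariant factors of A (the non-unit diagonal entries of the Smith normal form of xI - A over ℚ[x]) are (x - 5)(x^2 + x + 5), each dividing the next. The characteristic polynomial is their product, (x - 5)(x^2 + x + 5).

The rational canonical form is the block-diagonal matrix of companion matrices C(f_i):
R = [[0, 0, 25], [1, 0, 0], [0, 1, 4]].

Note the characteristic polynomial does not split into linear factors over ℚ, so A has no Jordan form over ℚ; the rational canonical form exists over any field.

R = [[0, 0, 25], [1, 0, 0], [0, 1, 4]]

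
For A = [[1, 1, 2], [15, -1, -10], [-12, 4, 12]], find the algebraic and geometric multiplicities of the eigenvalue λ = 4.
The characteristic polynomial is (x - 4)^3, so the factor x - 4 appears with exponent 3: the algebraic multiplicity is 3.

rank(A - 4I) = 1, so the eigenspace has dimension 3 - 1 = 2: the geometric multiplicity is 2.

Since 2 < 3, A is not diagonalizable.

algebraic multiplicity 3, geometric multiplicity 2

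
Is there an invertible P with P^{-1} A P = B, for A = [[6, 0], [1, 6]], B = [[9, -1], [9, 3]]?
Two matrices over a field are similar if and only if they have the same invariant factors.

Both A and B have characteristic polynomial (x - 6)^2 and minimal polynomial (x - 6)^2. Computing further, both have invariant factors (x - 6)^2. Hence A and B are similar.

Yes.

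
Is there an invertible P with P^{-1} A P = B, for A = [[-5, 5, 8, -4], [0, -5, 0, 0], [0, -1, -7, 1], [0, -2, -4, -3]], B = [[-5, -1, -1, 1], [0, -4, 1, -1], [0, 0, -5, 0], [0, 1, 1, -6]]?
Both have characteristic polynomial (x + 5)^4 and minimal polynomial (x + 5)^2. But rank(A + 5I) = 2 for A while rank(B + 5I) = 1 for B, so the number of Jordan blocks at λ = -5 differs. A and B are not similar.

No.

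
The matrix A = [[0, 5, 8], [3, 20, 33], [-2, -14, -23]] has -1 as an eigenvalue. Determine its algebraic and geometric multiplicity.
algebraic multiplicity 3, geometric multiplicity 1

The characteristic polynomial is (x + 1)^3, so the factor x + 1 appears with exponent 3: the algebraic multiplicity is 3.

rank(A + I) = 2, so the eigenspace has dimension 3 - 2 = 1: the geometric multiplicity is 1.

Since 1 < 3, A is not diagonalizable.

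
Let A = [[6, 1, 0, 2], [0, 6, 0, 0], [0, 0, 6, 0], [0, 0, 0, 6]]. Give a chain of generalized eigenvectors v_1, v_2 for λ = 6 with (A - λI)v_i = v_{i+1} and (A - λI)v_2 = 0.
v_1 = [[0, 3, -2, -1]]^T, v_2 = [[1, 0, 0, 0]]^T

We seek v_1 ∈ ker((A - 6I)^2) \ ker(A - 6I), then set v_{i+1} = (A - 6I) v_i.

One such chain is v_1 = [[0, 3, -2, -1]]^T, v_2 = [[1, 0, 0, 0]]^T. Check: (A - 6I) v_2 = [[0, 0, 0, 0]]^T = 0.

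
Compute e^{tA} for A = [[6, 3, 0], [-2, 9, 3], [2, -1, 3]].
A has Jordan form J = [[6, 1, 0], [0, 6, 1], [0, 0, 6]] with A = PJP^{-1}, so e^{tA} = P e^{tJ} P^{-1}.

For a Jordan block J_k(λ), e^{tJ_k(λ)} = e^{λt} · (I + tN + t^2 N^2/2! + ... + t^{k-1} N^{k-1}/(k-1)!) where N is the nilpotent superdiagonal part.

Assembling the blocks and conjugating back gives the entries of e^{tA} as shown above.

e^{tA} = [[(1 - 3*t^2)*e^{6*t}, 3*t*(3*t + 2)*e^{6*t}/2, 9*t^2*e^{6*t}/2], [-2*t*e^{6*t}, (3*t + 1)*e^{6*t}, 3*t*e^{6*t}], [2*t*(1 - t)*e^{6*t}, t*(3*t - 1)*e^{6*t}, (3*t^2 - 3*t + 1)*e^{6*t}]]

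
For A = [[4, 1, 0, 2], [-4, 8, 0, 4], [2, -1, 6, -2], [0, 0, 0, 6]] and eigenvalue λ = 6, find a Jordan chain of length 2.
We seek v_1 ∈ ker((A - 6I)^2) \ ker(A - 6I), then set v_{i+1} = (A - 6I) v_i.

One such chain is v_1 = [[1, 3, -1, 0]]^T, v_2 = [[1, 2, -1, 0]]^T. Check: (A - 6I) v_2 = [[0, 0, 0, 0]]^T = 0.

v_1 = [[1, 3, -1, 0]]^T, v_2 = [[1, 2, -1, 0]]^T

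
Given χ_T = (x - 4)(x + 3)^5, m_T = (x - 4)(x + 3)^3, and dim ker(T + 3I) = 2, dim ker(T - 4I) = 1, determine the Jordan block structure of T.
Jordan blocks: (-3, 3), (-3, 2), (4, 1)

λ = -3: algebraic multiplicity 5 (exponent in χ_T), largest block size 3 (exponent in m_T), 2 blocks (geometric multiplicity). These force block sizes [3, 2].
λ = 4: algebraic multiplicity 1 (exponent in χ_T), largest block size 1 (exponent in m_T), 1 block (geometric multiplicity). This forces block sizes [1].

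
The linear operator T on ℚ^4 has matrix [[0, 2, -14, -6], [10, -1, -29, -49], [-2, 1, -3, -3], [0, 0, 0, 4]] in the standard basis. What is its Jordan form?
J = [[-4, 1, 0, 0], [0, -4, 0, 0], [0, 0, 4, 0], [0, 0, 0, 4]]

The characteristic polynomial is det(xI - A) = (x - 4)^2(x + 4)^2, so the eigenvalues are -4 (algebraic multiplicity 2), 4 (algebraic multiplicity 2).

For λ = -4: rank(A + 4I) = 3, rank((A + 4I)^2) = 2. The eigenspace has dimension 4 - 3 = 1, so there is 1 Jordan block; the rank sequence gives block sizes [2].

For λ = 4: rank(A - 4I) = 2. The eigenspace has dimension 4 - 2 = 2, so there are 2 Jordan blocks; the rank sequence gives block sizes [1, 1].

Assembling the blocks gives the Jordan form J above.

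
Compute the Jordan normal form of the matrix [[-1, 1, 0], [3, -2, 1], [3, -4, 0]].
The characteristic polynomial is det(xI - A) = (x + 1)^3, so the eigenvalues are -1 (algebraic multiplicity 3).

For λ = -1: rank(A + I) = 2, rank((A + I)^2) = 1, rank((A + I)^3) = 0. The eigenspace has dimension 3 - 2 = 1, so there is 1 Jordan block; the rank sequence gives block sizes [3].

Assembling the blocks gives the Jordan form J above.

J = [[-1, 1, 0], [0, -1, 1], [0, 0, -1]]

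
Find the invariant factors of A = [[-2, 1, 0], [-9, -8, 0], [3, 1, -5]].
The Jordan structure of A has elementary divisors (x + 5)^2, (x + 5). Arranging the block sizes at each eigenvalue in decreasing order and taking row products gives the invariant factors.

Invariant factors (smallest first, each dividing the next): x + 5, (x + 5)^2.

Check: the last factor (x + 5)^2 is the minimal polynomial, and the product (x + 5)^3 is the characteristic polynomial.

x + 5, (x + 5)^2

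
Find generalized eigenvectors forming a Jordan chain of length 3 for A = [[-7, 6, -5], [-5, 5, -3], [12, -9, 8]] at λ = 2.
We seek v_1 ∈ ker((A - 2I)^3) \ ker((A - 2I)^2), then set v_{i+1} = (A - 2I) v_i.

One such chain is v_1 = [[1, 1, -1]]^T, v_2 = [[2, 1, -3]]^T, v_3 = [[3, 2, -3]]^T. Check: (A - 2I) v_3 = [[0, 0, 0]]^T = 0.

v_1 = [[1, 1, -1]]^T, v_2 = [[2, 1, -3]]^T, v_3 = [[3, 2, -3]]^T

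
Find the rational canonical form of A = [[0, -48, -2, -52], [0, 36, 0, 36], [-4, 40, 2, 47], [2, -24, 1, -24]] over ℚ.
R = [[4, 0, 0, 0], [0, 0, 0, 36], [0, 1, 0, -33], [0, 0, 1, 10]]

The invariant factors of A (the non-unit diagonal entries of the Smith normal form of xI - A over ℚ[x]) are x - 4, (x - 4)(x - 3)^2, each dividing the next. The characteristic polynomial is their product, (x - 4)^2(x - 3)^2.

The rational canonical form is the block-diagonal matrix of companion matrices C(f_i):
R = [[4, 0, 0, 0], [0, 0, 0, 36], [0, 1, 0, -33], [0, 0, 1, 10]].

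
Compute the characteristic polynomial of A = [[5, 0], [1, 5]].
xI - A = [[x - 5, 0], [-1, x - 5]].

Expanding det(xI - A) along the first row:
det(xI - A) = + (x - 5)·det([[x - 5]]) - (0)·det([[-1]]).

Evaluating gives χ_A(x) = x^2 - 10x + 25 = (x - 5)^2.

χ_A(x) = (x - 5)^2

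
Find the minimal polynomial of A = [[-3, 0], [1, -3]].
m_A(x) = (x + 3)^2

The characteristic polynomial factors as (x + 3)^2. The minimal polynomial is ∏(x - λ)^{k_λ} where k_λ is the size of the largest Jordan block at λ.

For λ = -3: rank(A + 3I) = 1, and the largest Jordan block has size 2 (the smallest k with rank((A + 3I)^k) = rank((A + 3I)^(k+1))).

So m_A(x) = (x + 3)^2.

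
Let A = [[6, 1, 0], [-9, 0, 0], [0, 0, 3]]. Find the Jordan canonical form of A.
J = [[3, 1, 0], [0, 3, 0], [0, 0, 3]]

The characteristic polynomial is det(xI - A) = (x - 3)^3, so the eigenvalues are 3 (algebraic multiplicity 3).

For λ = 3: rank(A - 3I) = 1, rank((A - 3I)^2) = 0. The eigenspace has dimension 3 - 1 = 2, so there are 2 Jordan blocks; the rank sequence gives block sizes [2, 1].

Assembling the blocks gives the Jordan form J above.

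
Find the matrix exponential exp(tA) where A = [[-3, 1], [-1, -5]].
e^{tA} = [[(t + 1)*e^{-4*t}, t*e^{-4*t}], [-t*e^{-4*t}, (1 - t)*e^{-4*t}]]

A has Jordan form J = [[-4, 1], [0, -4]] with A = PJP^{-1}, so e^{tA} = P e^{tJ} P^{-1}.

For a Jordan block J_k(λ), e^{tJ_k(λ)} = e^{λt} · (I + tN + t^2 N^2/2! + ... + t^{k-1} N^{k-1}/(k-1)!) where N is the nilpotent superdiagonal part.

Assembling the blocks and conjugating back gives the entries of e^{tA} as shown above.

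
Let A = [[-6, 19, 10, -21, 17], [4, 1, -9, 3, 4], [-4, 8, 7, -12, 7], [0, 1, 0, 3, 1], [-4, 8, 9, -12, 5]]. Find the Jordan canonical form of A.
The characteristic polynomial is det(xI - A) = (x - 6)^2(x - 2)(x + 2)^2, so the eigenvalues are -2 (algebraic multiplicity 2), 2 (algebraic multiplicity 1), 6 (algebraic multiplicity 2).

For λ = -2: rank(A + 2I) = 4, rank((A + 2I)^2) = 3. The eigenspace has dimension 5 - 4 = 1, so there is 1 Jordan block; the rank sequence gives block sizes [2].

For λ = 2: algebraic multiplicity 1 gives one 1×1 block.

For λ = 6: rank(A - 6I) = 4, rank((A - 6I)^2) = 3. The eigenspace has dimension 5 - 4 = 1, so there is 1 Jordan block; the rank sequence gives block sizes [2].

Assembling the blocks gives the Jordan form J above.

J = [[-2, 1, 0, 0, 0], [0, -2, 0, 0, 0], [0, 0, 2, 0, 0], [0, 0, 0, 6, 1], [0, 0, 0, 0, 6]]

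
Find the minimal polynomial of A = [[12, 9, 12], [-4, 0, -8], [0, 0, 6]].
m_A(x) = (x - 6)^2

The characteristic polynomial factors as (x - 6)^3. The minimal polynomial is ∏(x - λ)^{k_λ} where k_λ is the size of the largest Jordan block at λ.

For λ = 6: rank(A - 6I) = 1, and the largest Jordan block has size 2 (the smallest k with rank((A - 6I)^k) = rank((A - 6I)^(k+1))).

So m_A(x) = (x - 6)^2.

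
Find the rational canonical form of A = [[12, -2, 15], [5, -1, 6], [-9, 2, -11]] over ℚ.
R = [[0, 0, 1], [1, 0, 0], [0, 1, 0]]

The invariant factors of A (the non-unit diagonal entries of the Smith normal form of xI - A over ℚ[x]) are (x - 1)(x^2 + x + 1), each dividing the next. The characteristic polynomial is their product, (x - 1)(x^2 + x + 1).

The rational canonical form is the block-diagonal matrix of companion matrices C(f_i):
R = [[0, 0, 1], [1, 0, 0], [0, 1, 0]].

Note the characteristic polynomial does not split into linear factors over ℚ, so A has no Jordan form over ℚ; the rational canonical form exists over any field.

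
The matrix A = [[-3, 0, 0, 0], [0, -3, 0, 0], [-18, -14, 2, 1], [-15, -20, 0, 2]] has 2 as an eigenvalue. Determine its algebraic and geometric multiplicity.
algebraic multiplicity 2, geometric multiplicity 1

The characteristic polynomial is (x - 2)^2(x + 3)^2, so the factor x - 2 appears with exponent 2: the algebraic multiplicity is 2.

rank(A - 2I) = 3, so the eigenspace has dimension 4 - 3 = 1: the geometric multiplicity is 1.

Since 1 < 2, A is not diagonalizable.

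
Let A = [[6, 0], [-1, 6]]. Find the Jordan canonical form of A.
J = [[6, 1], [0, 6]]

The characteristic polynomial is det(xI - A) = (x - 6)^2, so the eigenvalues are 6 (algebraic multiplicity 2).

For λ = 6: rank(A - 6I) = 1, rank((A - 6I)^2) = 0. The eigenspace has dimension 2 - 1 = 1, so there is 1 Jordan block; the rank sequence gives block sizes [2].

Assembling the blocks gives the Jordan form J above.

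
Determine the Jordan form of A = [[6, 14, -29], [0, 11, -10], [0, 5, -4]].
The characteristic polynomial is det(xI - A) = (x - 6)^2(x - 1), so the eigenvalues are 1 (algebraic multiplicity 1), 6 (algebraic multiplicity 2).

For λ = 1: algebraic multiplicity 1 gives one 1×1 block.

For λ = 6: rank(A - 6I) = 2, rank((A - 6I)^2) = 1. The eigenspace has dimension 3 - 2 = 1, so there is 1 Jordan block; the rank sequence gives block sizes [2].

Assembling the blocks gives the Jordan form J above.

J = [[1, 0, 0], [0, 6, 1], [0, 0, 6]]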